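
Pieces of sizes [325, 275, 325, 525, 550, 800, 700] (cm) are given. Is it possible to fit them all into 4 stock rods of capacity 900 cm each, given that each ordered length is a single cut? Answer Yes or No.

No

Total = 3500 cm; ⌈3500/900⌉ = 4.
The bound of 4 does not rule out 4, but exhaustive search shows no assignment into 4 stock rods of capacity 900 cm exists — the minimum is 5.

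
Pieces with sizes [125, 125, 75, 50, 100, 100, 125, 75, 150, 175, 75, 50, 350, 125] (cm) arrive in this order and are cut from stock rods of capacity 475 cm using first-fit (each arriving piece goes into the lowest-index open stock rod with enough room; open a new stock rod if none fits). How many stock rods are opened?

  125 → stock rod 1 (new)  [load 125/475]
  125 → stock rod 1  [load 250/475]
  75 → stock rod 1  [load 325/475]
  50 → stock rod 1  [load 375/475]
  100 → stock rod 1  [load 475/475]
  100 → stock rod 2 (new)  [load 100/475]
  125 → stock rod 2  [load 225/475]
  75 → stock rod 2  [load 300/475]
  150 → stock rod 2  [load 450/475]
  175 → stock rod 3 (new)  [load 175/475]
  75 → stock rod 3  [load 250/475]
  50 → stock rod 3  [load 300/475]
  350 → stock rod 4 (new)  [load 350/475]
  125 → stock rod 3  [load 425/475]
4 stock rods opened.

4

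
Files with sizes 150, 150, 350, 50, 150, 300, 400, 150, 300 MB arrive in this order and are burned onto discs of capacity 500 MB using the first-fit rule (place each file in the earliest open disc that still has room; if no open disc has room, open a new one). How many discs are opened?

  150 → disc 1 (new)  [load 150/500]
  150 → disc 1  [load 300/500]
  350 → disc 2 (new)  [load 350/500]
  50 → disc 1  [load 350/500]
  150 → disc 1  [load 500/500]
  300 → disc 3 (new)  [load 300/500]
  400 → disc 4 (new)  [load 400/500]
  150 → disc 2  [load 500/500]
  300 → disc 5 (new)  [load 300/500]
5 discs opened.

5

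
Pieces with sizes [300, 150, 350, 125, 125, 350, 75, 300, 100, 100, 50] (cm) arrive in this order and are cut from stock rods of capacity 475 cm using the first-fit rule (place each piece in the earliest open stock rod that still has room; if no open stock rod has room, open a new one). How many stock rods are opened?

  300 → stock rod 1 (new)  [load 300/475]
  150 → stock rod 1  [load 450/475]
  350 → stock rod 2 (new)  [load 350/475]
  125 → stock rod 2  [load 475/475]
  125 → stock rod 3 (new)  [load 125/475]
  350 → stock rod 3  [load 475/475]
  75 → stock rod 4 (new)  [load 75/475]
  300 → stock rod 4  [load 375/475]
  100 → stock rod 4  [load 475/475]
  100 → stock rod 5 (new)  [load 100/475]
  50 → stock rod 5  [load 150/475]
5 stock rods opened.

5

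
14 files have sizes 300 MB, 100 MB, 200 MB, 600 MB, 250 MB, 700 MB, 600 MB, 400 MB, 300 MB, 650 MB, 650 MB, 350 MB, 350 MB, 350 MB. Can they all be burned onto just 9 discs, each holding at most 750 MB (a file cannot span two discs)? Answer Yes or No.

A valid assignment using 9 discs:
  disc 1: 700 = 700
  disc 2: 650 + 100 = 750
  disc 3: 650 = 650
  disc 4: 600 = 600
  disc 5: 600 = 600
  disc 6: 400 + 350 = 750
  disc 7: 350 + 350 = 700
  disc 8: 300 + 300 = 600
  disc 9: 250 + 200 = 450
Every load is within 750 MB, so 9 discs suffice.

Yes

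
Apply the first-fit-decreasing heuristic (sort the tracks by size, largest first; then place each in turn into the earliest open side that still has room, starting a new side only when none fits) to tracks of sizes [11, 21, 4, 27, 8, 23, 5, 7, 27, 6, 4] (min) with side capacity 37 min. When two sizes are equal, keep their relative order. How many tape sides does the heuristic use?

Sorted descending: 27, 27, 23, 21, 11, 8, 7, 6, 5, 4, 4.
  27 → side 1 (new)  [load 27/37]
  27 → side 2 (new)  [load 27/37]
  23 → side 3 (new)  [load 23/37]
  21 → side 4 (new)  [load 21/37]
  11 → side 3  [load 34/37]
  8 → side 1  [load 35/37]
  7 → side 2  [load 34/37]
  6 → side 4  [load 27/37]
  5 → side 4  [load 32/37]
  4 → side 4  [load 36/37]
  4 → side 5 (new)  [load 4/37]
5 tape sides opened.

5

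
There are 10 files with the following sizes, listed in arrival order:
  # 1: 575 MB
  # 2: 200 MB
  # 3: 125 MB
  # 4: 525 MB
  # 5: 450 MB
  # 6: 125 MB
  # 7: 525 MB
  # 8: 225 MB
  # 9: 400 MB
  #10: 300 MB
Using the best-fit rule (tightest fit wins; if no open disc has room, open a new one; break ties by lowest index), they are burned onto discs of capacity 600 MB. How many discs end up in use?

  575 → disc 1 (new)  [load 575/600]
  200 → disc 2 (new)  [load 200/600]
  125 → disc 2  [load 325/600]
  525 → disc 3 (new)  [load 525/600]
  450 → disc 4 (new)  [load 450/600]
  125 → disc 4  [load 575/600]
  525 → disc 5 (new)  [load 525/600]
  225 → disc 2  [load 550/600]
  400 → disc 6 (new)  [load 400/600]
  300 → disc 7 (new)  [load 300/600]
7 discs opened.

7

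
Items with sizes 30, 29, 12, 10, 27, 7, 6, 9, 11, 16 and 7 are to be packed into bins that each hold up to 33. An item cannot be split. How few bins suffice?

Total = 30 + 29 + 27 + 16 + 12 + 11 + 10 + 9 + 7 + 7 + 6 = 164.
Lower bound: ⌈164/33⌉ = 5 bins.
A packing using 6 bins:
  bin 1: 30 = 30
  bin 2: 29 = 29
  bin 3: 27 + 6 = 33
  bin 4: 16 + 12 = 28
  bin 5: 11 + 10 + 9 = 30
  bin 6: 7 + 7 = 14
No arrangement into 5 bins stays within capacity, so 6 is optimal.

6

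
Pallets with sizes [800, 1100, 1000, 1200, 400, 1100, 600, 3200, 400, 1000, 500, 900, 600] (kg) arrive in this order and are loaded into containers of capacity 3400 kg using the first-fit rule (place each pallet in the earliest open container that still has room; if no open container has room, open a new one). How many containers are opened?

  800 → container 1 (new)  [load 800/3400]
  1100 → container 1  [load 1900/3400]
  1000 → container 1  [load 2900/3400]
  1200 → container 2 (new)  [load 1200/3400]
  400 → container 1  [load 3300/3400]
  1100 → container 2  [load 2300/3400]
  600 → container 2  [load 2900/3400]
  3200 → container 3 (new)  [load 3200/3400]
  400 → container 2  [load 3300/3400]
  1000 → container 4 (new)  [load 1000/3400]
  500 → container 4  [load 1500/3400]
  900 → container 4  [load 2400/3400]
  600 → container 4  [load 3000/3400]
4 containers opened.

4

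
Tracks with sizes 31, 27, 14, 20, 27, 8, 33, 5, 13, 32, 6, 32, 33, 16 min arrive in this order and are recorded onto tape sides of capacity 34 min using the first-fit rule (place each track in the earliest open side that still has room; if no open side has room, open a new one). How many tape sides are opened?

  31 → side 1 (new)  [load 31/34]
  27 → side 2 (new)  [load 27/34]
  14 → side 3 (new)  [load 14/34]
  20 → side 3  [load 34/34]
  27 → side 4 (new)  [load 27/34]
  8 → side 5 (new)  [load 8/34]
  33 → side 6 (new)  [load 33/34]
  5 → side 2  [load 32/34]
  13 → side 5  [load 21/34]
  32 → side 7 (new)  [load 32/34]
  6 → side 4  [load 33/34]
  32 → side 8 (new)  [load 32/34]
  33 → side 9 (new)  [load 33/34]
  16 → side 10 (new)  [load 16/34]
10 tape sides opened.

10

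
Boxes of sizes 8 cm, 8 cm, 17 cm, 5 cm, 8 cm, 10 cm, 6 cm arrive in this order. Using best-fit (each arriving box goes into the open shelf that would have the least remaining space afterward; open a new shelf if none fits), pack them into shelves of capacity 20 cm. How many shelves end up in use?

  8 → shelf 1 (new)  [load 8/20]
  8 → shelf 1  [load 16/20]
  17 → shelf 2 (new)  [load 17/20]
  5 → shelf 3 (new)  [load 5/20]
  8 → shelf 3  [load 13/20]
  10 → shelf 4 (new)  [load 10/20]
  6 → shelf 3  [load 19/20]
4 shelves opened.

4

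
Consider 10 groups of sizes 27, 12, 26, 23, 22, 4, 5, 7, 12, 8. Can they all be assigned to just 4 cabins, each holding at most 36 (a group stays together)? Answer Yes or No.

Total = 146; ⌈146/36⌉ = 5.
At least 5 cabins are required, but only 4 are allowed.

No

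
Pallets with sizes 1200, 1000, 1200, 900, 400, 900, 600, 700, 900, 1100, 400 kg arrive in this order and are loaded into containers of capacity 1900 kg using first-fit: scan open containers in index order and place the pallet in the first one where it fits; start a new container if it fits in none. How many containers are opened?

6

  1200 → container 1 (new)  [load 1200/1900]
  1000 → container 2 (new)  [load 1000/1900]
  1200 → container 3 (new)  [load 1200/1900]
  900 → container 2  [load 1900/1900]
  400 → container 1  [load 1600/1900]
  900 → container 4 (new)  [load 900/1900]
  600 → container 3  [load 1800/1900]
  700 → container 4  [load 1600/1900]
  900 → container 5 (new)  [load 900/1900]
  1100 → container 6 (new)  [load 1100/1900]
  400 → container 5  [load 1300/1900]
6 containers opened.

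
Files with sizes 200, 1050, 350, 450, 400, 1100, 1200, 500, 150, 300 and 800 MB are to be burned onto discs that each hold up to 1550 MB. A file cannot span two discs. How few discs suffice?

5

Total = 1200 + 1100 + 1050 + 800 + 500 + 450 + 400 + 350 + 300 + 200 + 150 = 6500 MB.
Lower bound: ⌈6500/1550⌉ = 5 discs.
A packing using 5 discs:
  disc 1: 1200 + 350 = 1550
  disc 2: 1100 + 450 = 1550
  disc 3: 1050 + 500 = 1550
  disc 4: 800 + 400 + 300 = 1500
  disc 5: 200 + 150 = 350
This matches the lower bound, so 5 is optimal.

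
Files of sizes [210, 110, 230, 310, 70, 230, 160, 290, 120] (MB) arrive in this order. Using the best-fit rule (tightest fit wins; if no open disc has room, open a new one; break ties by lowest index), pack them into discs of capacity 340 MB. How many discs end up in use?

  210 → disc 1 (new)  [load 210/340]
  110 → disc 1  [load 320/340]
  230 → disc 2 (new)  [load 230/340]
  310 → disc 3 (new)  [load 310/340]
  70 → disc 2  [load 300/340]
  230 → disc 4 (new)  [load 230/340]
  160 → disc 5 (new)  [load 160/340]
  290 → disc 6 (new)  [load 290/340]
  120 → disc 5  [load 280/340]
6 discs opened.

6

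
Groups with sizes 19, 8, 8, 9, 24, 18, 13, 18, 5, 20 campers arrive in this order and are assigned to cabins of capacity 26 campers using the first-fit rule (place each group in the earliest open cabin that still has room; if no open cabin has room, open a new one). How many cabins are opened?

  19 → cabin 1 (new)  [load 19/26]
  8 → cabin 2 (new)  [load 8/26]
  8 → cabin 2  [load 16/26]
  9 → cabin 2  [load 25/26]
  24 → cabin 3 (new)  [load 24/26]
  18 → cabin 4 (new)  [load 18/26]
  13 → cabin 5 (new)  [load 13/26]
  18 → cabin 6 (new)  [load 18/26]
  5 → cabin 1  [load 24/26]
  20 → cabin 7 (new)  [load 20/26]
7 cabins opened.

7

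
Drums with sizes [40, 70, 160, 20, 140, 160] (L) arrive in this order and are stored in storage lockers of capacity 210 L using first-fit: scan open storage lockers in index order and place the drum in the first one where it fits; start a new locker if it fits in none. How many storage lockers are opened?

  40 → locker 1 (new)  [load 40/210]
  70 → locker 1  [load 110/210]
  160 → locker 2 (new)  [load 160/210]
  20 → locker 1  [load 130/210]
  140 → locker 3 (new)  [load 140/210]
  160 → locker 4 (new)  [load 160/210]
4 storage lockers opened.

4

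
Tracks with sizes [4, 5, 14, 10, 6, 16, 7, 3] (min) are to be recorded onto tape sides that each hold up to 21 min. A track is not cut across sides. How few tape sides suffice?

4

Total = 16 + 14 + 10 + 7 + 6 + 5 + 4 + 3 = 65 min.
Lower bound: ⌈65/21⌉ = 4 tape sides.
A packing using 4 tape sides:
  side 1: 16 + 5 = 21
  side 2: 14 + 7 = 21
  side 3: 10 + 6 + 4 = 20
  side 4: 3 = 3
This matches the lower bound, so 4 is optimal.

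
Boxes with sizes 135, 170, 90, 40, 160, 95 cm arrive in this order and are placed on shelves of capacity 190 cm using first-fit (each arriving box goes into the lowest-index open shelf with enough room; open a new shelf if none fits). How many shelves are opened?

4

  135 → shelf 1 (new)  [load 135/190]
  170 → shelf 2 (new)  [load 170/190]
  90 → shelf 3 (new)  [load 90/190]
  40 → shelf 1  [load 175/190]
  160 → shelf 4 (new)  [load 160/190]
  95 → shelf 3  [load 185/190]
4 shelves opened.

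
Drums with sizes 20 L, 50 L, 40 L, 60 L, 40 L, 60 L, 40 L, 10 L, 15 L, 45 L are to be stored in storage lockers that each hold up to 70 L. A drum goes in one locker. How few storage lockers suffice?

Total = 60 + 60 + 50 + 45 + 40 + 40 + 40 + 20 + 15 + 10 = 380 L.
Lower bound: ⌈380/70⌉ = 6 storage lockers.
Also, 7 drums each exceed 35 L, and no two of those can share a locker, so at least 7 storage lockers are needed.
A packing using 7 storage lockers:
  locker 1: 60 + 10 = 70
  locker 2: 60 = 60
  locker 3: 50 + 20 = 70
  locker 4: 45 + 15 = 60
  locker 5: 40 = 40
  locker 6: 40 = 40
  locker 7: 40 = 40
This matches the lower bound, so 7 is optimal.

7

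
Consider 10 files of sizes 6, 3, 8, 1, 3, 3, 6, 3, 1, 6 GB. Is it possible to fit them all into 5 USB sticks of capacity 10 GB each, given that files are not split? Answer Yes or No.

Yes

A valid assignment using 5 USB sticks:
  USB stick 1: 8 + 1 + 1 = 10
  USB stick 2: 6 + 3 = 9
  USB stick 3: 6 + 3 = 9
  USB stick 4: 6 + 3 = 9
  USB stick 5: 3 = 3
Every load is within 10 GB, so 5 USB sticks suffice.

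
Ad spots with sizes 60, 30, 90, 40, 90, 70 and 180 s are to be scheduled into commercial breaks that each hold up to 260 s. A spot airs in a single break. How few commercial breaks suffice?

Total = 180 + 90 + 90 + 70 + 60 + 40 + 30 = 560 s.
Lower bound: ⌈560/260⌉ = 3 commercial breaks.
A packing using 3 commercial breaks:
  break 1: 180 + 70 = 250
  break 2: 90 + 90 + 60 = 240
  break 3: 40 + 30 = 70
This matches the lower bound, so 3 is optimal.

3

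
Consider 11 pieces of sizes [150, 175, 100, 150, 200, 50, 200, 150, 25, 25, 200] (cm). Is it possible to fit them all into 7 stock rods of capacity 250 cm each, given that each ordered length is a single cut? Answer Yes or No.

A valid assignment using 7 stock rods:
  stock rod 1: 200 + 50 = 250
  stock rod 2: 200 + 25 + 25 = 250
  stock rod 3: 200 = 200
  stock rod 4: 175 = 175
  stock rod 5: 150 + 100 = 250
  stock rod 6: 150 = 150
  stock rod 7: 150 = 150
Every load is within 250 cm, so 7 stock rods suffice.

Yes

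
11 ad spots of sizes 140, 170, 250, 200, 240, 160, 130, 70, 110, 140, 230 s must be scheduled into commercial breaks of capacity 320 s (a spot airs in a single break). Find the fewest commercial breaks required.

7

Total = 250 + 240 + 230 + 200 + 170 + 160 + 140 + 140 + 130 + 110 + 70 = 1840 s.
Lower bound: ⌈1840/320⌉ = 6 commercial breaks.
A packing using 7 commercial breaks:
  break 1: 250 + 70 = 320
  break 2: 240 = 240
  break 3: 230 = 230
  break 4: 200 + 110 = 310
  break 5: 170 + 140 = 310
  break 6: 160 + 140 = 300
  break 7: 130 = 130
No arrangement into 6 commercial breaks stays within capacity, so 7 is optimal.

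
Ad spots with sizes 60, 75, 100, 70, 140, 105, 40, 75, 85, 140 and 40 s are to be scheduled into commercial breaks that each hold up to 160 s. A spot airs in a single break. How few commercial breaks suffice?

7

Total = 140 + 140 + 105 + 100 + 85 + 75 + 75 + 70 + 60 + 40 + 40 = 930 s.
Lower bound: ⌈930/160⌉ = 6 commercial breaks.
A packing using 7 commercial breaks:
  break 1: 140 = 140
  break 2: 140 = 140
  break 3: 105 + 40 = 145
  break 4: 100 + 60 = 160
  break 5: 85 + 75 = 160
  break 6: 75 + 70 = 145
  break 7: 40 = 40
No arrangement into 6 commercial breaks stays within capacity, so 7 is optimal.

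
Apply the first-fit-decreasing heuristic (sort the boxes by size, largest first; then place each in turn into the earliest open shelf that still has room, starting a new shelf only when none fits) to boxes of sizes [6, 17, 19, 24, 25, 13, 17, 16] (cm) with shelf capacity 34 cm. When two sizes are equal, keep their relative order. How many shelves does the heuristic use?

Sorted descending: 25, 24, 19, 17, 17, 16, 13, 6.
  25 → shelf 1 (new)  [load 25/34]
  24 → shelf 2 (new)  [load 24/34]
  19 → shelf 3 (new)  [load 19/34]
  17 → shelf 4 (new)  [load 17/34]
  17 → shelf 4  [load 34/34]
  16 → shelf 5 (new)  [load 16/34]
  13 → shelf 3  [load 32/34]
  6 → shelf 1  [load 31/34]
5 shelves opened.

5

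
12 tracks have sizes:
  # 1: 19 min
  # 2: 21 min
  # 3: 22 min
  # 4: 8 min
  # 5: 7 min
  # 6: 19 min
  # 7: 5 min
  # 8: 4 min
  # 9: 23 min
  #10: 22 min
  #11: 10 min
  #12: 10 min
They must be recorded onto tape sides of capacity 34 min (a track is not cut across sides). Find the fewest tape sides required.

Total = 23 + 22 + 22 + 21 + 19 + 19 + 10 + 10 + 8 + 7 + 5 + 4 = 170 min.
Lower bound: ⌈170/34⌉ = 5 tape sides.
Also, 6 tracks each exceed 17 min, and no two of those can share a side, so at least 6 tape sides are needed.
A packing using 6 tape sides:
  side 1: 23 + 10 = 33
  side 2: 22 + 10 = 32
  side 3: 22 + 8 + 4 = 34
  side 4: 21 + 7 + 5 = 33
  side 5: 19 = 19
  side 6: 19 = 19
This matches the lower bound, so 6 is optimal.

6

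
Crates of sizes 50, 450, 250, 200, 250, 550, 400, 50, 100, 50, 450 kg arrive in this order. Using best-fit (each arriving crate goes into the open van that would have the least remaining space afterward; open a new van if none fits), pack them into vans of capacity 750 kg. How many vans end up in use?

  50 → van 1 (new)  [load 50/750]
  450 → van 1  [load 500/750]
  250 → van 1  [load 750/750]
  200 → van 2 (new)  [load 200/750]
  250 → van 2  [load 450/750]
  550 → van 3 (new)  [load 550/750]
  400 → van 4 (new)  [load 400/750]
  50 → van 3  [load 600/750]
  100 → van 3  [load 700/750]
  50 → van 3  [load 750/750]
  450 → van 5 (new)  [load 450/750]
5 vans opened.

5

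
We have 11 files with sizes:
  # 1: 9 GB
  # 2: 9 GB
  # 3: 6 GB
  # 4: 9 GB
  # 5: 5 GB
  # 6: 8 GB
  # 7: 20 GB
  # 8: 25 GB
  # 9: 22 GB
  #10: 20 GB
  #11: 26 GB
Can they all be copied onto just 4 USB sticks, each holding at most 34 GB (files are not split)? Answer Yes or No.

Total = 159 GB; ⌈159/34⌉ = 5.
At least 5 USB sticks are required, but only 4 are allowed.

No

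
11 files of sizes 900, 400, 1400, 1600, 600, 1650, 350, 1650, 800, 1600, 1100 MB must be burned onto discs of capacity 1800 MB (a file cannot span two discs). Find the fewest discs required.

Total = 1650 + 1650 + 1600 + 1600 + 1400 + 1100 + 900 + 800 + 600 + 400 + 350 = 12050 MB.
Lower bound: ⌈12050/1800⌉ = 7 discs.
A packing using 8 discs:
  disc 1: 1650 = 1650
  disc 2: 1650 = 1650
  disc 3: 1600 = 1600
  disc 4: 1600 = 1600
  disc 5: 1400 + 400 = 1800
  disc 6: 1100 + 600 = 1700
  disc 7: 900 + 800 = 1700
  disc 8: 350 = 350
No arrangement into 7 discs stays within capacity, so 8 is optimal.

8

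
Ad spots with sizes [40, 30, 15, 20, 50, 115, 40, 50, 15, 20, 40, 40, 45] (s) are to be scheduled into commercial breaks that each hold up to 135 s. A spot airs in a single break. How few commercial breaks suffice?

4

Total = 115 + 50 + 50 + 45 + 40 + 40 + 40 + 40 + 30 + 20 + 20 + 15 + 15 = 520 s.
Lower bound: ⌈520/135⌉ = 4 commercial breaks.
A packing using 4 commercial breaks:
  break 1: 115 + 20 = 135
  break 2: 50 + 50 + 30 = 130
  break 3: 45 + 40 + 40 = 125
  break 4: 40 + 40 + 20 + 15 + 15 = 130
This matches the lower bound, so 4 is optimal.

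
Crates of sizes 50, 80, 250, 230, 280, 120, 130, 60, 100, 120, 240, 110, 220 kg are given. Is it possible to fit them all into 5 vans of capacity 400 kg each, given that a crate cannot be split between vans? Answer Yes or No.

No

Total = 1990 kg; ⌈1990/400⌉ = 5.
The bound of 5 does not rule out 5, but exhaustive search shows no assignment into 5 vans of capacity 400 kg exists — the minimum is 6.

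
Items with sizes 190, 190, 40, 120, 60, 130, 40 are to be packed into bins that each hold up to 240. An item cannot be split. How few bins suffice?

Total = 190 + 190 + 130 + 120 + 60 + 40 + 40 = 770.
Lower bound: ⌈770/240⌉ = 4 bins.
A packing using 4 bins:
  bin 1: 190 + 40 = 230
  bin 2: 190 + 40 = 230
  bin 3: 130 + 60 = 190
  bin 4: 120 = 120
This matches the lower bound, so 4 is optimal.

4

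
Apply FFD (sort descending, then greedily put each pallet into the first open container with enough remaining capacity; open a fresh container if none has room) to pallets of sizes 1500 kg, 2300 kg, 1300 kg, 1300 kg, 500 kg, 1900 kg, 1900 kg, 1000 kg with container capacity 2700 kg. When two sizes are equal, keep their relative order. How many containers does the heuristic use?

Sorted descending: 2300, 1900, 1900, 1500, 1300, 1300, 1000, 500.
  2300 → container 1 (new)  [load 2300/2700]
  1900 → container 2 (new)  [load 1900/2700]
  1900 → container 3 (new)  [load 1900/2700]
  1500 → container 4 (new)  [load 1500/2700]
  1300 → container 5 (new)  [load 1300/2700]
  1300 → container 5  [load 2600/2700]
  1000 → container 4  [load 2500/2700]
  500 → container 2  [load 2400/2700]
5 containers opened.

5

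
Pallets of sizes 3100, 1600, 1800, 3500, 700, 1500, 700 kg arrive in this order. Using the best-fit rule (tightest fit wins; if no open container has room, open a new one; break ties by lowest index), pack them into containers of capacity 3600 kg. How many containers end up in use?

4

  3100 → container 1 (new)  [load 3100/3600]
  1600 → container 2 (new)  [load 1600/3600]
  1800 → container 2  [load 3400/3600]
  3500 → container 3 (new)  [load 3500/3600]
  700 → container 4 (new)  [load 700/3600]
  1500 → container 4  [load 2200/3600]
  700 → container 4  [load 2900/3600]
4 containers opened.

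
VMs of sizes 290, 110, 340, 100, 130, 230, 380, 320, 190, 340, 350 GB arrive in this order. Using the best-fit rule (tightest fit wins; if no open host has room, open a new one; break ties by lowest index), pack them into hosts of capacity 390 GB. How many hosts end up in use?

  290 → host 1 (new)  [load 290/390]
  110 → host 2 (new)  [load 110/390]
  340 → host 3 (new)  [load 340/390]
  100 → host 1  [load 390/390]
  130 → host 2  [load 240/390]
  230 → host 4 (new)  [load 230/390]
  380 → host 5 (new)  [load 380/390]
  320 → host 6 (new)  [load 320/390]
  190 → host 7 (new)  [load 190/390]
  340 → host 8 (new)  [load 340/390]
  350 → host 9 (new)  [load 350/390]
9 hosts opened.

9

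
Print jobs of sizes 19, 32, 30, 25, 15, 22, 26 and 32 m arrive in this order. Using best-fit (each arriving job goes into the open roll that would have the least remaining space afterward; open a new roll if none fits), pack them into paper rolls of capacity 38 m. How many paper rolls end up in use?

7

  19 → roll 1 (new)  [load 19/38]
  32 → roll 2 (new)  [load 32/38]
  30 → roll 3 (new)  [load 30/38]
  25 → roll 4 (new)  [load 25/38]
  15 → roll 1  [load 34/38]
  22 → roll 5 (new)  [load 22/38]
  26 → roll 6 (new)  [load 26/38]
  32 → roll 7 (new)  [load 32/38]
7 paper rolls opened.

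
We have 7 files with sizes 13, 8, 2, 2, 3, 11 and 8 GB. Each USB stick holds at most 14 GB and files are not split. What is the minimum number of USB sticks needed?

4

Total = 13 + 11 + 8 + 8 + 3 + 2 + 2 = 47 GB.
Lower bound: ⌈47/14⌉ = 4 USB sticks.
A packing using 4 USB sticks:
  USB stick 1: 13 = 13
  USB stick 2: 11 + 3 = 14
  USB stick 3: 8 + 2 + 2 = 12
  USB stick 4: 8 = 8
This matches the lower bound, so 4 is optimal.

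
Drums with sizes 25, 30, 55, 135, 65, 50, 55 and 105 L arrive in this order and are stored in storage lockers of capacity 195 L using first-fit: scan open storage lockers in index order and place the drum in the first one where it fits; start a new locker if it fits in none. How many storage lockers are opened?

  25 → locker 1 (new)  [load 25/195]
  30 → locker 1  [load 55/195]
  55 → locker 1  [load 110/195]
  135 → locker 2 (new)  [load 135/195]
  65 → locker 1  [load 175/195]
  50 → locker 2  [load 185/195]
  55 → locker 3 (new)  [load 55/195]
  105 → locker 3  [load 160/195]
3 storage lockers opened.

3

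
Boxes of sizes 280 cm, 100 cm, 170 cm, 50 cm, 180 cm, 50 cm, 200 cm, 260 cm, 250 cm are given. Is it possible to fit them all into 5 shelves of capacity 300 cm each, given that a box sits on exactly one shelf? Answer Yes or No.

Total = 1540 cm; ⌈1540/300⌉ = 6.
At least 6 shelves are required, but only 5 are allowed.

No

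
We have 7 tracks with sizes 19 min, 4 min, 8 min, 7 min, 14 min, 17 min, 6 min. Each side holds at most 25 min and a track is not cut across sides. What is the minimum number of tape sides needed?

3

Total = 19 + 17 + 14 + 8 + 7 + 6 + 4 = 75 min.
Lower bound: ⌈75/25⌉ = 3 tape sides.
A packing using 3 tape sides:
  side 1: 19 + 6 = 25
  side 2: 17 + 8 = 25
  side 3: 14 + 7 + 4 = 25
This matches the lower bound, so 3 is optimal.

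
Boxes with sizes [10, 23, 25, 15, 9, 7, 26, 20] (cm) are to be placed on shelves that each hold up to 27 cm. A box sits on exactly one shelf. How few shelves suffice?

Total = 26 + 25 + 23 + 20 + 15 + 10 + 9 + 7 = 135 cm.
Lower bound: ⌈135/27⌉ = 5 shelves.
A packing using 6 shelves:
  shelf 1: 26 = 26
  shelf 2: 25 = 25
  shelf 3: 23 = 23
  shelf 4: 20 + 7 = 27
  shelf 5: 15 + 10 = 25
  shelf 6: 9 = 9
No arrangement into 5 shelves stays within capacity, so 6 is optimal.

6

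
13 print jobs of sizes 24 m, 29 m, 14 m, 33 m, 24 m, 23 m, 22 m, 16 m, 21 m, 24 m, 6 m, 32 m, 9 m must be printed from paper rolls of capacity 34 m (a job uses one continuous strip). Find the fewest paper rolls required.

10

Total = 33 + 32 + 29 + 24 + 24 + 24 + 23 + 22 + 21 + 16 + 14 + 9 + 6 = 277 m.
Lower bound: ⌈277/34⌉ = 9 paper rolls.
A packing using 10 paper rolls:
  roll 1: 33 = 33
  roll 2: 32 = 32
  roll 3: 29 = 29
  roll 4: 24 + 9 = 33
  roll 5: 24 + 6 = 30
  roll 6: 24 = 24
  roll 7: 23 = 23
  roll 8: 22 = 22
  roll 9: 21 = 21
  roll 10: 16 + 14 = 30
No arrangement into 9 paper rolls stays within capacity, so 10 is optimal.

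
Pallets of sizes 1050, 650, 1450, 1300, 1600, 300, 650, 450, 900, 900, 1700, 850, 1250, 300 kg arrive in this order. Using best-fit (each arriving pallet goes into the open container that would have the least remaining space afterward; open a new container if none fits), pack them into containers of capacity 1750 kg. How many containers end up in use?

  1050 → container 1 (new)  [load 1050/1750]
  650 → container 1  [load 1700/1750]
  1450 → container 2 (new)  [load 1450/1750]
  1300 → container 3 (new)  [load 1300/1750]
  1600 → container 4 (new)  [load 1600/1750]
  300 → container 2  [load 1750/1750]
  650 → container 5 (new)  [load 650/1750]
  450 → container 3  [load 1750/1750]
  900 → container 5  [load 1550/1750]
  900 → container 6 (new)  [load 900/1750]
  1700 → container 7 (new)  [load 1700/1750]
  850 → container 6  [load 1750/1750]
  1250 → container 8 (new)  [load 1250/1750]
  300 → container 8  [load 1550/1750]
8 containers opened.

8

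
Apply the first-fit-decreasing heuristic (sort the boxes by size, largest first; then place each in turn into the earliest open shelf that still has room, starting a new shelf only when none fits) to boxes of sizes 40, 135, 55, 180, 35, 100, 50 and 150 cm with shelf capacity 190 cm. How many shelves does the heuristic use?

Sorted descending: 180, 150, 135, 100, 55, 50, 40, 35.
  180 → shelf 1 (new)  [load 180/190]
  150 → shelf 2 (new)  [load 150/190]
  135 → shelf 3 (new)  [load 135/190]
  100 → shelf 4 (new)  [load 100/190]
  55 → shelf 3  [load 190/190]
  50 → shelf 4  [load 150/190]
  40 → shelf 2  [load 190/190]
  35 → shelf 4  [load 185/190]
4 shelves opened.

4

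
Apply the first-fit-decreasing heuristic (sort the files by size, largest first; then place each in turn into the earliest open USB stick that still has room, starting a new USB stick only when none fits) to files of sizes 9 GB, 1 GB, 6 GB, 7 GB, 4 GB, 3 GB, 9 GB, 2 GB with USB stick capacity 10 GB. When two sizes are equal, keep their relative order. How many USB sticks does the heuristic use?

Sorted descending: 9, 9, 7, 6, 4, 3, 2, 1.
  9 → USB stick 1 (new)  [load 9/10]
  9 → USB stick 2 (new)  [load 9/10]
  7 → USB stick 3 (new)  [load 7/10]
  6 → USB stick 4 (new)  [load 6/10]
  4 → USB stick 4  [load 10/10]
  3 → USB stick 3  [load 10/10]
  2 → USB stick 5 (new)  [load 2/10]
  1 → USB stick 1  [load 10/10]
5 USB sticks opened.

5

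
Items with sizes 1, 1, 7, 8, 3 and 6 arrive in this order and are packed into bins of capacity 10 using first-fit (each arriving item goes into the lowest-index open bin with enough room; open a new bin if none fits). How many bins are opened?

3

  1 → bin 1 (new)  [load 1/10]
  1 → bin 1  [load 2/10]
  7 → bin 1  [load 9/10]
  8 → bin 2 (new)  [load 8/10]
  3 → bin 3 (new)  [load 3/10]
  6 → bin 3  [load 9/10]
3 bins opened.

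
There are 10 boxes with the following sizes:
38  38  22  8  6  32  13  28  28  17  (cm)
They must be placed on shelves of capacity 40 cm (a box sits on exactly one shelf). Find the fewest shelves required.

Total = 38 + 38 + 32 + 28 + 28 + 22 + 17 + 13 + 8 + 6 = 230 cm.
Lower bound: ⌈230/40⌉ = 6 shelves.
A packing using 7 shelves:
  shelf 1: 38 = 38
  shelf 2: 38 = 38
  shelf 3: 32 + 8 = 40
  shelf 4: 28 + 6 = 34
  shelf 5: 28 = 28
  shelf 6: 22 + 17 = 39
  shelf 7: 13 = 13
No arrangement into 6 shelves stays within capacity, so 7 is optimal.

7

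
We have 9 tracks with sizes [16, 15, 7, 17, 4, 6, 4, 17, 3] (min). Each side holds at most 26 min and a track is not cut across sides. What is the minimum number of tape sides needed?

Total = 17 + 17 + 16 + 15 + 7 + 6 + 4 + 4 + 3 = 89 min.
Lower bound: ⌈89/26⌉ = 4 tape sides.
A packing using 4 tape sides:
  side 1: 17 + 7 = 24
  side 2: 17 + 6 + 3 = 26
  side 3: 16 + 4 + 4 = 24
  side 4: 15 = 15
This matches the lower bound, so 4 is optimal.

4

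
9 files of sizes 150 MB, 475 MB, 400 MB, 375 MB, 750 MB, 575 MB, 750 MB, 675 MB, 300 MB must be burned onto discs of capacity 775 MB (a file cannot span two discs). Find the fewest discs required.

6

Total = 750 + 750 + 675 + 575 + 475 + 400 + 375 + 300 + 150 = 4450 MB.
Lower bound: ⌈4450/775⌉ = 6 discs.
A packing using 6 discs:
  disc 1: 750 = 750
  disc 2: 750 = 750
  disc 3: 675 = 675
  disc 4: 575 + 150 = 725
  disc 5: 475 + 300 = 775
  disc 6: 400 + 375 = 775
This matches the lower bound, so 6 is optimal.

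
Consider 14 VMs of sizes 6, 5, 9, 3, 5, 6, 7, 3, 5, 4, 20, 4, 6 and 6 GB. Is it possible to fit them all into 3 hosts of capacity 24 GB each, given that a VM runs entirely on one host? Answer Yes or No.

No

Total = 89 GB; ⌈89/24⌉ = 4.
At least 4 hosts are required, but only 3 are allowed.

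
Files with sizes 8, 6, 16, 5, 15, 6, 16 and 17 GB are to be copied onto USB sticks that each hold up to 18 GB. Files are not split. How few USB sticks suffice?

6

Total = 17 + 16 + 16 + 15 + 8 + 6 + 6 + 5 = 89 GB.
Lower bound: ⌈89/18⌉ = 5 USB sticks.
A packing using 6 USB sticks:
  USB stick 1: 17 = 17
  USB stick 2: 16 = 16
  USB stick 3: 16 = 16
  USB stick 4: 15 = 15
  USB stick 5: 8 + 6 = 14
  USB stick 6: 6 + 5 = 11
No arrangement into 5 USB sticks stays within capacity, so 6 is optimal.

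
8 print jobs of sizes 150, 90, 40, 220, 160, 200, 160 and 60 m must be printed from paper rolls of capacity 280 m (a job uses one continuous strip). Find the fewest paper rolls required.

Total = 220 + 200 + 160 + 160 + 150 + 90 + 60 + 40 = 1080 m.
Lower bound: ⌈1080/280⌉ = 4 paper rolls.
Also, 5 print jobs each exceed 140 m, and no two of those can share a roll, so at least 5 paper rolls are needed.
A packing using 5 paper rolls:
  roll 1: 220 + 60 = 280
  roll 2: 200 + 40 = 240
  roll 3: 160 + 90 = 250
  roll 4: 160 = 160
  roll 5: 150 = 150
This matches the lower bound, so 5 is optimal.

5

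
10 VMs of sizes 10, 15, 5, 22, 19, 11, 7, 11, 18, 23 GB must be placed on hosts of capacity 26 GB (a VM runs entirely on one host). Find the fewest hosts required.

Total = 23 + 22 + 19 + 18 + 15 + 11 + 11 + 10 + 7 + 5 = 141 GB.
Lower bound: ⌈141/26⌉ = 6 hosts.
A packing using 6 hosts:
  host 1: 23 = 23
  host 2: 22 = 22
  host 3: 19 + 7 = 26
  host 4: 18 + 5 = 23
  host 5: 15 + 11 = 26
  host 6: 11 + 10 = 21
This matches the lower bound, so 6 is optimal.

6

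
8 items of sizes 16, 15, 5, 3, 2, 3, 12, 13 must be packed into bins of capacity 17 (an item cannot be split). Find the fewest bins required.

Total = 16 + 15 + 13 + 12 + 5 + 3 + 3 + 2 = 69.
Lower bound: ⌈69/17⌉ = 5 bins.
A packing using 5 bins:
  bin 1: 16 = 16
  bin 2: 15 + 2 = 17
  bin 3: 13 + 3 = 16
  bin 4: 12 + 5 = 17
  bin 5: 3 = 3
This matches the lower bound, so 5 is optimal.

5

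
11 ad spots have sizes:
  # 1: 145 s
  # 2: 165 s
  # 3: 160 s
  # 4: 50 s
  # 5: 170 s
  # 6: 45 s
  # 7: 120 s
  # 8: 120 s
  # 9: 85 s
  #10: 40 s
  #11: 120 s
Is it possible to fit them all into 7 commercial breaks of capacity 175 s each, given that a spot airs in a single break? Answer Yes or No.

No

Total = 1220 s; ⌈1220/175⌉ = 7.
The bound of 7 does not rule out 7, but exhaustive search shows no assignment into 7 commercial breaks of capacity 175 s exists — the minimum is 8.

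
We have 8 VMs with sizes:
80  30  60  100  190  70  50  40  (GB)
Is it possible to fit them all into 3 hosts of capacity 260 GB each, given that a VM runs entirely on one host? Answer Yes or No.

A valid assignment using 3 hosts:
  host 1: 190 + 70 = 260
  host 2: 100 + 80 + 60 = 240
  host 3: 50 + 40 + 30 = 120
Every load is within 260 GB, so 3 hosts suffice.

Yes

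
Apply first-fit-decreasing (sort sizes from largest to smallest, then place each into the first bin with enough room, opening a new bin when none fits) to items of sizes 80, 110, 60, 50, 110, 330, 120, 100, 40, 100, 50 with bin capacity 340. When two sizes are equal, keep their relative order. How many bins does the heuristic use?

Sorted descending: 330, 120, 110, 110, 100, 100, 80, 60, 50, 50, 40.
  330 → bin 1 (new)  [load 330/340]
  120 → bin 2 (new)  [load 120/340]
  110 → bin 2  [load 230/340]
  110 → bin 2  [load 340/340]
  100 → bin 3 (new)  [load 100/340]
  100 → bin 3  [load 200/340]
  80 → bin 3  [load 280/340]
  60 → bin 3  [load 340/340]
  50 → bin 4 (new)  [load 50/340]
  50 → bin 4  [load 100/340]
  40 → bin 4  [load 140/340]
4 bins opened.

4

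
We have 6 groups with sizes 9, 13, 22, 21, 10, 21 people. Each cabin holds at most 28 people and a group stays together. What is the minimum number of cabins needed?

Total = 22 + 21 + 21 + 13 + 10 + 9 = 96 people.
Lower bound: ⌈96/28⌉ = 4 cabins.
A packing using 5 cabins:
  cabin 1: 22 = 22
  cabin 2: 21 = 21
  cabin 3: 21 = 21
  cabin 4: 13 + 10 = 23
  cabin 5: 9 = 9
No arrangement into 4 cabins stays within capacity, so 5 is optimal.

5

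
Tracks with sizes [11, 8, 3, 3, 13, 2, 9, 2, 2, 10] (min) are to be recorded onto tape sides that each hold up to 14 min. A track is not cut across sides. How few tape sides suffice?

5

Total = 13 + 11 + 10 + 9 + 8 + 3 + 3 + 2 + 2 + 2 = 63 min.
Lower bound: ⌈63/14⌉ = 5 tape sides.
A packing using 5 tape sides:
  side 1: 13 = 13
  side 2: 11 + 3 = 14
  side 3: 10 + 3 = 13
  side 4: 9 + 2 + 2 = 13
  side 5: 8 + 2 = 10
This matches the lower bound, so 5 is optimal.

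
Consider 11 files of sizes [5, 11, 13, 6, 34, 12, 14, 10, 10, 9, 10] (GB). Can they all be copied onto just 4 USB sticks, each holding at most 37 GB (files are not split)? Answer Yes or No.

A valid assignment using 4 USB sticks:
  USB stick 1: 34 = 34
  USB stick 2: 14 + 13 + 10 = 37
  USB stick 3: 12 + 11 + 10 = 33
  USB stick 4: 10 + 9 + 6 + 5 = 30
Every load is within 37 GB, so 4 USB sticks suffice.

Yes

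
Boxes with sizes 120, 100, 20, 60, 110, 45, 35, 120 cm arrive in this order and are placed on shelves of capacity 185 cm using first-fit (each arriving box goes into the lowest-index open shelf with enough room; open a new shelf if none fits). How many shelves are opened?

4

  120 → shelf 1 (new)  [load 120/185]
  100 → shelf 2 (new)  [load 100/185]
  20 → shelf 1  [load 140/185]
  60 → shelf 2  [load 160/185]
  110 → shelf 3 (new)  [load 110/185]
  45 → shelf 1  [load 185/185]
  35 → shelf 3  [load 145/185]
  120 → shelf 4 (new)  [load 120/185]
4 shelves opened.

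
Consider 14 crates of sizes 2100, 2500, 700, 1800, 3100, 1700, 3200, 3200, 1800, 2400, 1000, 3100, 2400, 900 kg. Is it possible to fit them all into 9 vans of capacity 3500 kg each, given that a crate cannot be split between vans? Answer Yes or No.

Total = 29900 kg; ⌈29900/3500⌉ = 9.
10 crates each exceed half the capacity and cannot share a van, forcing at least 10 vans.
At least 10 vans are required, but only 9 are allowed.

No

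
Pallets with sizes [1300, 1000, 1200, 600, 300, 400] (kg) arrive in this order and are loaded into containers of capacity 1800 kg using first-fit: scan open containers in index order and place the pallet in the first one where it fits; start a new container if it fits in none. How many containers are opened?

  1300 → container 1 (new)  [load 1300/1800]
  1000 → container 2 (new)  [load 1000/1800]
  1200 → container 3 (new)  [load 1200/1800]
  600 → container 2  [load 1600/1800]
  300 → container 1  [load 1600/1800]
  400 → container 3  [load 1600/1800]
3 containers opened.

3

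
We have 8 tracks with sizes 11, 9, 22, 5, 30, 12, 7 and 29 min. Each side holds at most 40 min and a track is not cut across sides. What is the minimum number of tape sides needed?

4

Total = 30 + 29 + 22 + 12 + 11 + 9 + 7 + 5 = 125 min.
Lower bound: ⌈125/40⌉ = 4 tape sides.
A packing using 4 tape sides:
  side 1: 30 + 9 = 39
  side 2: 29 + 11 = 40
  side 3: 22 + 12 + 5 = 39
  side 4: 7 = 7
This matches the lower bound, so 4 is optimal.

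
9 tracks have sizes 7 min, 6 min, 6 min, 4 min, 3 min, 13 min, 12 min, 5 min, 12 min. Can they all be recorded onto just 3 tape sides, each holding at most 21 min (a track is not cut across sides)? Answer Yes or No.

Total = 68 min; ⌈68/21⌉ = 4.
At least 4 tape sides are required, but only 3 are allowed.

No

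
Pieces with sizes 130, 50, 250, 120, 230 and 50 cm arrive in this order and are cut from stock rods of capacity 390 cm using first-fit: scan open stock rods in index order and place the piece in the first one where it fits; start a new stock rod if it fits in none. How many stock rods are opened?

3

  130 → stock rod 1 (new)  [load 130/390]
  50 → stock rod 1  [load 180/390]
  250 → stock rod 2 (new)  [load 250/390]
  120 → stock rod 1  [load 300/390]
  230 → stock rod 3 (new)  [load 230/390]
  50 → stock rod 1  [load 350/390]
3 stock rods opened.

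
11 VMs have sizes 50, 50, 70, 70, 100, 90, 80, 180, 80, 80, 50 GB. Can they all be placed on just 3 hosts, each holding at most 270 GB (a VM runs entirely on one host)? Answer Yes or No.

Total = 900 GB; ⌈900/270⌉ = 4.
At least 4 hosts are required, but only 3 are allowed.

No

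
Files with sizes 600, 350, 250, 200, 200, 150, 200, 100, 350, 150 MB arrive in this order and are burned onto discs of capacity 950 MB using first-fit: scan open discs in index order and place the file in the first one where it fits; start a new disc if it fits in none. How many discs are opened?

3

  600 → disc 1 (new)  [load 600/950]
  350 → disc 1  [load 950/950]
  250 → disc 2 (new)  [load 250/950]
  200 → disc 2  [load 450/950]
  200 → disc 2  [load 650/950]
  150 → disc 2  [load 800/950]
  200 → disc 3 (new)  [load 200/950]
  100 → disc 2  [load 900/950]
  350 → disc 3  [load 550/950]
  150 → disc 3  [load 700/950]
3 discs opened.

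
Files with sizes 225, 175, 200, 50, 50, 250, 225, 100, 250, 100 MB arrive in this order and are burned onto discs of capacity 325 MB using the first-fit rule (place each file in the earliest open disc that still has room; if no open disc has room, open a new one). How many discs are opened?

6

  225 → disc 1 (new)  [load 225/325]
  175 → disc 2 (new)  [load 175/325]
  200 → disc 3 (new)  [load 200/325]
  50 → disc 1  [load 275/325]
  50 → disc 1  [load 325/325]
  250 → disc 4 (new)  [load 250/325]
  225 → disc 5 (new)  [load 225/325]
  100 → disc 2  [load 275/325]
  250 → disc 6 (new)  [load 250/325]
  100 → disc 3  [load 300/325]
6 discs opened.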